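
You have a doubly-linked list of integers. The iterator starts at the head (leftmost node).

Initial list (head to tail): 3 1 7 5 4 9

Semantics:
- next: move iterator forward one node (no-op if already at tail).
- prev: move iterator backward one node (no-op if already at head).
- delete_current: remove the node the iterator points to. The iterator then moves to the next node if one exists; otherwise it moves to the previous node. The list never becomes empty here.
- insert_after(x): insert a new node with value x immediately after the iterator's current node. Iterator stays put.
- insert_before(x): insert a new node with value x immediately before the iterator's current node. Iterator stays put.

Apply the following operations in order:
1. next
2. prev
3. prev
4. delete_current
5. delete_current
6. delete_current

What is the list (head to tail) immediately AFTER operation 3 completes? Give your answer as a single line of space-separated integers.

Answer: 3 1 7 5 4 9

Derivation:
After 1 (next): list=[3, 1, 7, 5, 4, 9] cursor@1
After 2 (prev): list=[3, 1, 7, 5, 4, 9] cursor@3
After 3 (prev): list=[3, 1, 7, 5, 4, 9] cursor@3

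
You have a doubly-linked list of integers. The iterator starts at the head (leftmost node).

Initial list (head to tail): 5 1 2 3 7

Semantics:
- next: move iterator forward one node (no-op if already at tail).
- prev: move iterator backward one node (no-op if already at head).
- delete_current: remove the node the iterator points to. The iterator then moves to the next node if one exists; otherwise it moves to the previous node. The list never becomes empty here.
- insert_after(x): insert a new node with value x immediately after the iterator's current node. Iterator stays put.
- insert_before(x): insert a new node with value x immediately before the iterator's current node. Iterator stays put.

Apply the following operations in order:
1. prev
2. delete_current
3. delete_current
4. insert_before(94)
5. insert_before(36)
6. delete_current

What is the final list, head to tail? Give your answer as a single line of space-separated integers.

After 1 (prev): list=[5, 1, 2, 3, 7] cursor@5
After 2 (delete_current): list=[1, 2, 3, 7] cursor@1
After 3 (delete_current): list=[2, 3, 7] cursor@2
After 4 (insert_before(94)): list=[94, 2, 3, 7] cursor@2
After 5 (insert_before(36)): list=[94, 36, 2, 3, 7] cursor@2
After 6 (delete_current): list=[94, 36, 3, 7] cursor@3

Answer: 94 36 3 7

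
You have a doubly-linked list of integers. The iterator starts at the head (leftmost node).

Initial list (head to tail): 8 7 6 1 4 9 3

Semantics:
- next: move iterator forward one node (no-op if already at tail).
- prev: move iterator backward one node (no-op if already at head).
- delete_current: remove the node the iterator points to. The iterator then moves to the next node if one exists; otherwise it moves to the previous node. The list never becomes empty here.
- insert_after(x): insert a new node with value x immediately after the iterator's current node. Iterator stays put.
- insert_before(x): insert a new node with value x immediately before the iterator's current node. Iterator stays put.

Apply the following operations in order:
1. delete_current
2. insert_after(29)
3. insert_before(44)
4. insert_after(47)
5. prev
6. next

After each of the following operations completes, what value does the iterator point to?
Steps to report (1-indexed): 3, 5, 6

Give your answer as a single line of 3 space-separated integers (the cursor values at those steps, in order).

Answer: 7 44 7

Derivation:
After 1 (delete_current): list=[7, 6, 1, 4, 9, 3] cursor@7
After 2 (insert_after(29)): list=[7, 29, 6, 1, 4, 9, 3] cursor@7
After 3 (insert_before(44)): list=[44, 7, 29, 6, 1, 4, 9, 3] cursor@7
After 4 (insert_after(47)): list=[44, 7, 47, 29, 6, 1, 4, 9, 3] cursor@7
After 5 (prev): list=[44, 7, 47, 29, 6, 1, 4, 9, 3] cursor@44
After 6 (next): list=[44, 7, 47, 29, 6, 1, 4, 9, 3] cursor@7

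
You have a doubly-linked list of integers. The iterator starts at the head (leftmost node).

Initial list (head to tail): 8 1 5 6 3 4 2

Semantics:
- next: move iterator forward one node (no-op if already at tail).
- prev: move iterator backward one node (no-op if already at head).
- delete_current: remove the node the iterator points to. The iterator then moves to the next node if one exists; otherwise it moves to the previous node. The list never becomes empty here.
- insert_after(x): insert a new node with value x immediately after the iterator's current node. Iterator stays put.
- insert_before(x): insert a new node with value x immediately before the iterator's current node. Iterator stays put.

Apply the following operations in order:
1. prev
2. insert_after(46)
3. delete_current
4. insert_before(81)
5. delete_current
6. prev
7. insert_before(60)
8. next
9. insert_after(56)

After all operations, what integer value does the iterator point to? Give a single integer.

Answer: 1

Derivation:
After 1 (prev): list=[8, 1, 5, 6, 3, 4, 2] cursor@8
After 2 (insert_after(46)): list=[8, 46, 1, 5, 6, 3, 4, 2] cursor@8
After 3 (delete_current): list=[46, 1, 5, 6, 3, 4, 2] cursor@46
After 4 (insert_before(81)): list=[81, 46, 1, 5, 6, 3, 4, 2] cursor@46
After 5 (delete_current): list=[81, 1, 5, 6, 3, 4, 2] cursor@1
After 6 (prev): list=[81, 1, 5, 6, 3, 4, 2] cursor@81
After 7 (insert_before(60)): list=[60, 81, 1, 5, 6, 3, 4, 2] cursor@81
After 8 (next): list=[60, 81, 1, 5, 6, 3, 4, 2] cursor@1
After 9 (insert_after(56)): list=[60, 81, 1, 56, 5, 6, 3, 4, 2] cursor@1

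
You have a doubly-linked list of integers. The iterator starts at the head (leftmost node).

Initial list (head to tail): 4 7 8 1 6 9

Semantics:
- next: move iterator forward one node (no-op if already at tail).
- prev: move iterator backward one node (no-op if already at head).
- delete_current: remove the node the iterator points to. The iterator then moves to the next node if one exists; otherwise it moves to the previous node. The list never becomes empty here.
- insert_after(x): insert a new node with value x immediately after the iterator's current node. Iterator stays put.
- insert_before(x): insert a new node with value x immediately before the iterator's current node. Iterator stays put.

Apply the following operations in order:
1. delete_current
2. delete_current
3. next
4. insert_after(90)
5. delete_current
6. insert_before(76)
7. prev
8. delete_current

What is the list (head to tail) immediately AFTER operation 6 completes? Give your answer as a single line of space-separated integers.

Answer: 8 76 90 6 9

Derivation:
After 1 (delete_current): list=[7, 8, 1, 6, 9] cursor@7
After 2 (delete_current): list=[8, 1, 6, 9] cursor@8
After 3 (next): list=[8, 1, 6, 9] cursor@1
After 4 (insert_after(90)): list=[8, 1, 90, 6, 9] cursor@1
After 5 (delete_current): list=[8, 90, 6, 9] cursor@90
After 6 (insert_before(76)): list=[8, 76, 90, 6, 9] cursor@90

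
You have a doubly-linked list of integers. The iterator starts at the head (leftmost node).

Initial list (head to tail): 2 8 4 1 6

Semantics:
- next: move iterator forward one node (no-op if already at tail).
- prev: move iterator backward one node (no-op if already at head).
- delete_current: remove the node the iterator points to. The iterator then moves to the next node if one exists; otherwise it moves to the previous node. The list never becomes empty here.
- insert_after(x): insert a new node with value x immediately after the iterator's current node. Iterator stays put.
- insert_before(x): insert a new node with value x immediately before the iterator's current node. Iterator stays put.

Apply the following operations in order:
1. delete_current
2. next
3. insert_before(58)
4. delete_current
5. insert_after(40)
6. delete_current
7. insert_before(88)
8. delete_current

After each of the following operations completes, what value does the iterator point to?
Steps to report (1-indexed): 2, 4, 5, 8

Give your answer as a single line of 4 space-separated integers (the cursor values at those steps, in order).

After 1 (delete_current): list=[8, 4, 1, 6] cursor@8
After 2 (next): list=[8, 4, 1, 6] cursor@4
After 3 (insert_before(58)): list=[8, 58, 4, 1, 6] cursor@4
After 4 (delete_current): list=[8, 58, 1, 6] cursor@1
After 5 (insert_after(40)): list=[8, 58, 1, 40, 6] cursor@1
After 6 (delete_current): list=[8, 58, 40, 6] cursor@40
After 7 (insert_before(88)): list=[8, 58, 88, 40, 6] cursor@40
After 8 (delete_current): list=[8, 58, 88, 6] cursor@6

Answer: 4 1 1 6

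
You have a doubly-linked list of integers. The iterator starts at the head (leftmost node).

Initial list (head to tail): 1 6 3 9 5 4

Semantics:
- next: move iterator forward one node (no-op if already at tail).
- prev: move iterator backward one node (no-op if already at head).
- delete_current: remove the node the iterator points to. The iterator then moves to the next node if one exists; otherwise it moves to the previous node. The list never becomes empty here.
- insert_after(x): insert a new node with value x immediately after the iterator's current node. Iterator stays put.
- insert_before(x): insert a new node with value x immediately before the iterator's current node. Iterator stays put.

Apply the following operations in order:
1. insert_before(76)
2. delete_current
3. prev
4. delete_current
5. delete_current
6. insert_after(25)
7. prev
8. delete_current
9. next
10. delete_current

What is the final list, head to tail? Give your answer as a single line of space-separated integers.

Answer: 25 5 4

Derivation:
After 1 (insert_before(76)): list=[76, 1, 6, 3, 9, 5, 4] cursor@1
After 2 (delete_current): list=[76, 6, 3, 9, 5, 4] cursor@6
After 3 (prev): list=[76, 6, 3, 9, 5, 4] cursor@76
After 4 (delete_current): list=[6, 3, 9, 5, 4] cursor@6
After 5 (delete_current): list=[3, 9, 5, 4] cursor@3
After 6 (insert_after(25)): list=[3, 25, 9, 5, 4] cursor@3
After 7 (prev): list=[3, 25, 9, 5, 4] cursor@3
After 8 (delete_current): list=[25, 9, 5, 4] cursor@25
After 9 (next): list=[25, 9, 5, 4] cursor@9
After 10 (delete_current): list=[25, 5, 4] cursor@5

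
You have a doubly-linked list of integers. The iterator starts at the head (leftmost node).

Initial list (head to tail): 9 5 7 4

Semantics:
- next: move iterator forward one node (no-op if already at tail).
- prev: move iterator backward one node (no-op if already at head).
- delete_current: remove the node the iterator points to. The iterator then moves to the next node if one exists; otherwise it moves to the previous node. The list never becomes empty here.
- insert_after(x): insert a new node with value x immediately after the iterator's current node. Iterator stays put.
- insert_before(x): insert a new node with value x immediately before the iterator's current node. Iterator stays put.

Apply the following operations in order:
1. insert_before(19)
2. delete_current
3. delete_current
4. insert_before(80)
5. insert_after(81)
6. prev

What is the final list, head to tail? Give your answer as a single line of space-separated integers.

After 1 (insert_before(19)): list=[19, 9, 5, 7, 4] cursor@9
After 2 (delete_current): list=[19, 5, 7, 4] cursor@5
After 3 (delete_current): list=[19, 7, 4] cursor@7
After 4 (insert_before(80)): list=[19, 80, 7, 4] cursor@7
After 5 (insert_after(81)): list=[19, 80, 7, 81, 4] cursor@7
After 6 (prev): list=[19, 80, 7, 81, 4] cursor@80

Answer: 19 80 7 81 4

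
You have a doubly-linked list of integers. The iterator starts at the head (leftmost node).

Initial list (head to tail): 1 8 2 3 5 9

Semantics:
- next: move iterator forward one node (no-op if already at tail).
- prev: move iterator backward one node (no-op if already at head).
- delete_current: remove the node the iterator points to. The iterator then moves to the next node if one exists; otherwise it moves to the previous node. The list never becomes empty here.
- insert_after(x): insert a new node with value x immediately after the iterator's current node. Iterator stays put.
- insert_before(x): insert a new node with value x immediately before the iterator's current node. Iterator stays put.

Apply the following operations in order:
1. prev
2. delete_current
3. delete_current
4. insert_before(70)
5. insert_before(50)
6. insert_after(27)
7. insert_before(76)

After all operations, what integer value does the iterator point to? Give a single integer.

After 1 (prev): list=[1, 8, 2, 3, 5, 9] cursor@1
After 2 (delete_current): list=[8, 2, 3, 5, 9] cursor@8
After 3 (delete_current): list=[2, 3, 5, 9] cursor@2
After 4 (insert_before(70)): list=[70, 2, 3, 5, 9] cursor@2
After 5 (insert_before(50)): list=[70, 50, 2, 3, 5, 9] cursor@2
After 6 (insert_after(27)): list=[70, 50, 2, 27, 3, 5, 9] cursor@2
After 7 (insert_before(76)): list=[70, 50, 76, 2, 27, 3, 5, 9] cursor@2

Answer: 2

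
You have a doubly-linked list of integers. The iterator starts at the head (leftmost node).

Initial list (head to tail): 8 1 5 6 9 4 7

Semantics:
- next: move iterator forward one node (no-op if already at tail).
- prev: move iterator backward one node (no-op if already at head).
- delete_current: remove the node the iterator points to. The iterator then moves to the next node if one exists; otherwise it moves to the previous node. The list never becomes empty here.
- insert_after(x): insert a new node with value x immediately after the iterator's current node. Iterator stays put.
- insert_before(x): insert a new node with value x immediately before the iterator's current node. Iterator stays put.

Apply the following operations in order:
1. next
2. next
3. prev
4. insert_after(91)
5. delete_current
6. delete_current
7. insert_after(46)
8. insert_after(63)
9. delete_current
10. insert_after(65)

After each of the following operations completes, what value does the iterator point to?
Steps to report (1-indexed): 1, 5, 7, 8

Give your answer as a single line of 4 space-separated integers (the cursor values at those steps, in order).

Answer: 1 91 5 5

Derivation:
After 1 (next): list=[8, 1, 5, 6, 9, 4, 7] cursor@1
After 2 (next): list=[8, 1, 5, 6, 9, 4, 7] cursor@5
After 3 (prev): list=[8, 1, 5, 6, 9, 4, 7] cursor@1
After 4 (insert_after(91)): list=[8, 1, 91, 5, 6, 9, 4, 7] cursor@1
After 5 (delete_current): list=[8, 91, 5, 6, 9, 4, 7] cursor@91
After 6 (delete_current): list=[8, 5, 6, 9, 4, 7] cursor@5
After 7 (insert_after(46)): list=[8, 5, 46, 6, 9, 4, 7] cursor@5
After 8 (insert_after(63)): list=[8, 5, 63, 46, 6, 9, 4, 7] cursor@5
After 9 (delete_current): list=[8, 63, 46, 6, 9, 4, 7] cursor@63
After 10 (insert_after(65)): list=[8, 63, 65, 46, 6, 9, 4, 7] cursor@63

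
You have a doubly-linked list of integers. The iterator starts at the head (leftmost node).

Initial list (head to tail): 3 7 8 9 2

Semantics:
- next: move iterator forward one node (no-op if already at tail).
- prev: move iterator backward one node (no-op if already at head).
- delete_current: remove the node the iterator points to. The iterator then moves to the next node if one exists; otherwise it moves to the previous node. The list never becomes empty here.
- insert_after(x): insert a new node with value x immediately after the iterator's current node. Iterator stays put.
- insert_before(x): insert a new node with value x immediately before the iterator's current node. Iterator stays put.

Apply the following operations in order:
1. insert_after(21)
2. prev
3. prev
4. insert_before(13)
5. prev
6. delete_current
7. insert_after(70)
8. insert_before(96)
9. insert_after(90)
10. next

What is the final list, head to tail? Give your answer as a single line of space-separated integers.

Answer: 96 3 90 70 21 7 8 9 2

Derivation:
After 1 (insert_after(21)): list=[3, 21, 7, 8, 9, 2] cursor@3
After 2 (prev): list=[3, 21, 7, 8, 9, 2] cursor@3
After 3 (prev): list=[3, 21, 7, 8, 9, 2] cursor@3
After 4 (insert_before(13)): list=[13, 3, 21, 7, 8, 9, 2] cursor@3
After 5 (prev): list=[13, 3, 21, 7, 8, 9, 2] cursor@13
After 6 (delete_current): list=[3, 21, 7, 8, 9, 2] cursor@3
After 7 (insert_after(70)): list=[3, 70, 21, 7, 8, 9, 2] cursor@3
After 8 (insert_before(96)): list=[96, 3, 70, 21, 7, 8, 9, 2] cursor@3
After 9 (insert_after(90)): list=[96, 3, 90, 70, 21, 7, 8, 9, 2] cursor@3
After 10 (next): list=[96, 3, 90, 70, 21, 7, 8, 9, 2] cursor@90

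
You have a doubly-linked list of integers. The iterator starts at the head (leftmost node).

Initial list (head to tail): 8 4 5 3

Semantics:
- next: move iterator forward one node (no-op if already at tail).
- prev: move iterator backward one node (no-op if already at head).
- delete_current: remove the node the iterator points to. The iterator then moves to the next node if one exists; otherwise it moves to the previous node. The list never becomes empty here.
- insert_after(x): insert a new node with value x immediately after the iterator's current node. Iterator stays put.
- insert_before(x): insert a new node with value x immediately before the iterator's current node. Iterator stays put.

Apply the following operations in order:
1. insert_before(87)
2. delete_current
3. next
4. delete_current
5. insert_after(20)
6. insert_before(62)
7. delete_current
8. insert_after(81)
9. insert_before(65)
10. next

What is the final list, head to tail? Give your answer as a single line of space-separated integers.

Answer: 87 4 62 65 20 81

Derivation:
After 1 (insert_before(87)): list=[87, 8, 4, 5, 3] cursor@8
After 2 (delete_current): list=[87, 4, 5, 3] cursor@4
After 3 (next): list=[87, 4, 5, 3] cursor@5
After 4 (delete_current): list=[87, 4, 3] cursor@3
After 5 (insert_after(20)): list=[87, 4, 3, 20] cursor@3
After 6 (insert_before(62)): list=[87, 4, 62, 3, 20] cursor@3
After 7 (delete_current): list=[87, 4, 62, 20] cursor@20
After 8 (insert_after(81)): list=[87, 4, 62, 20, 81] cursor@20
After 9 (insert_before(65)): list=[87, 4, 62, 65, 20, 81] cursor@20
After 10 (next): list=[87, 4, 62, 65, 20, 81] cursor@81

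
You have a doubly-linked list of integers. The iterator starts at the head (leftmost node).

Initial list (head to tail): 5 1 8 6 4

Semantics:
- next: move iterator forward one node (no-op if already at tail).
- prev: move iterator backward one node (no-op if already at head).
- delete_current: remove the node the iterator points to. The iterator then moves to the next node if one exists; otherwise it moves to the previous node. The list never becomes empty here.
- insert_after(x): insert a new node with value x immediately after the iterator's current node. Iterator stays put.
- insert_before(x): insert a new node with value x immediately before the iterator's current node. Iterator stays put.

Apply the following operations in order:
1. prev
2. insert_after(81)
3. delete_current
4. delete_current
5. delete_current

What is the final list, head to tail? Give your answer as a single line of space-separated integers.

After 1 (prev): list=[5, 1, 8, 6, 4] cursor@5
After 2 (insert_after(81)): list=[5, 81, 1, 8, 6, 4] cursor@5
After 3 (delete_current): list=[81, 1, 8, 6, 4] cursor@81
After 4 (delete_current): list=[1, 8, 6, 4] cursor@1
After 5 (delete_current): list=[8, 6, 4] cursor@8

Answer: 8 6 4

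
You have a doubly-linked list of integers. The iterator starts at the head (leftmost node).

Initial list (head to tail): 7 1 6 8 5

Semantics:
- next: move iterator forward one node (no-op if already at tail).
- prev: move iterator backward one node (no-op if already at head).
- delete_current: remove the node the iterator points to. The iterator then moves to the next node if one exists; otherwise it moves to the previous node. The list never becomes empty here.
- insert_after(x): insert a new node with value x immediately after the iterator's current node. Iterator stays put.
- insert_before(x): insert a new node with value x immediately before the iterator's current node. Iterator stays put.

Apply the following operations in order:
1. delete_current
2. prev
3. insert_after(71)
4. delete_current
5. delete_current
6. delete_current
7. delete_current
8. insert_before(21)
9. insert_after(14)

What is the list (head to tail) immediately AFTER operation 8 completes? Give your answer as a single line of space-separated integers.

Answer: 21 5

Derivation:
After 1 (delete_current): list=[1, 6, 8, 5] cursor@1
After 2 (prev): list=[1, 6, 8, 5] cursor@1
After 3 (insert_after(71)): list=[1, 71, 6, 8, 5] cursor@1
After 4 (delete_current): list=[71, 6, 8, 5] cursor@71
After 5 (delete_current): list=[6, 8, 5] cursor@6
After 6 (delete_current): list=[8, 5] cursor@8
After 7 (delete_current): list=[5] cursor@5
After 8 (insert_before(21)): list=[21, 5] cursor@5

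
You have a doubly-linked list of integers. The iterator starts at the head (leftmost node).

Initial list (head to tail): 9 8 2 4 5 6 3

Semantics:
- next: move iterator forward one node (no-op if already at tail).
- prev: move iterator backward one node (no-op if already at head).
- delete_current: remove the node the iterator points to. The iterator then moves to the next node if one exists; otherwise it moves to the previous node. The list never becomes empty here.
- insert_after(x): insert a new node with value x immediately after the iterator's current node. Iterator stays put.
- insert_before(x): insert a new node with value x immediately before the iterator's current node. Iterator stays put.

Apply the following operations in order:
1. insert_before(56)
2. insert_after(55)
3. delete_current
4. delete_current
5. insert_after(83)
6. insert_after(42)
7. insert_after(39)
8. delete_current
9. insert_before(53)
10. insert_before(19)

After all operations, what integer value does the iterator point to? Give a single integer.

Answer: 39

Derivation:
After 1 (insert_before(56)): list=[56, 9, 8, 2, 4, 5, 6, 3] cursor@9
After 2 (insert_after(55)): list=[56, 9, 55, 8, 2, 4, 5, 6, 3] cursor@9
After 3 (delete_current): list=[56, 55, 8, 2, 4, 5, 6, 3] cursor@55
After 4 (delete_current): list=[56, 8, 2, 4, 5, 6, 3] cursor@8
After 5 (insert_after(83)): list=[56, 8, 83, 2, 4, 5, 6, 3] cursor@8
After 6 (insert_after(42)): list=[56, 8, 42, 83, 2, 4, 5, 6, 3] cursor@8
After 7 (insert_after(39)): list=[56, 8, 39, 42, 83, 2, 4, 5, 6, 3] cursor@8
After 8 (delete_current): list=[56, 39, 42, 83, 2, 4, 5, 6, 3] cursor@39
After 9 (insert_before(53)): list=[56, 53, 39, 42, 83, 2, 4, 5, 6, 3] cursor@39
After 10 (insert_before(19)): list=[56, 53, 19, 39, 42, 83, 2, 4, 5, 6, 3] cursor@39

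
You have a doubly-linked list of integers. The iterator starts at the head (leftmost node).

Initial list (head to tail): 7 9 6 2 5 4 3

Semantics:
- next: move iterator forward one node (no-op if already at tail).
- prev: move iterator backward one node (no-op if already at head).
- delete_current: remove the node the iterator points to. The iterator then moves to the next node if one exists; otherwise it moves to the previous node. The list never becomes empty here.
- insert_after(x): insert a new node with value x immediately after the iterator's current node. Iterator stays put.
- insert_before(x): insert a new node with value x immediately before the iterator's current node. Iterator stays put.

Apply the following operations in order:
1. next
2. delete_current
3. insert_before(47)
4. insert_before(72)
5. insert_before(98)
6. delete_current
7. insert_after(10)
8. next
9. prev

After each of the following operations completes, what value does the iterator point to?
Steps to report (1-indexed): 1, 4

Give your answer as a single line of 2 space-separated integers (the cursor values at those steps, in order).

Answer: 9 6

Derivation:
After 1 (next): list=[7, 9, 6, 2, 5, 4, 3] cursor@9
After 2 (delete_current): list=[7, 6, 2, 5, 4, 3] cursor@6
After 3 (insert_before(47)): list=[7, 47, 6, 2, 5, 4, 3] cursor@6
After 4 (insert_before(72)): list=[7, 47, 72, 6, 2, 5, 4, 3] cursor@6
After 5 (insert_before(98)): list=[7, 47, 72, 98, 6, 2, 5, 4, 3] cursor@6
After 6 (delete_current): list=[7, 47, 72, 98, 2, 5, 4, 3] cursor@2
After 7 (insert_after(10)): list=[7, 47, 72, 98, 2, 10, 5, 4, 3] cursor@2
After 8 (next): list=[7, 47, 72, 98, 2, 10, 5, 4, 3] cursor@10
After 9 (prev): list=[7, 47, 72, 98, 2, 10, 5, 4, 3] cursor@2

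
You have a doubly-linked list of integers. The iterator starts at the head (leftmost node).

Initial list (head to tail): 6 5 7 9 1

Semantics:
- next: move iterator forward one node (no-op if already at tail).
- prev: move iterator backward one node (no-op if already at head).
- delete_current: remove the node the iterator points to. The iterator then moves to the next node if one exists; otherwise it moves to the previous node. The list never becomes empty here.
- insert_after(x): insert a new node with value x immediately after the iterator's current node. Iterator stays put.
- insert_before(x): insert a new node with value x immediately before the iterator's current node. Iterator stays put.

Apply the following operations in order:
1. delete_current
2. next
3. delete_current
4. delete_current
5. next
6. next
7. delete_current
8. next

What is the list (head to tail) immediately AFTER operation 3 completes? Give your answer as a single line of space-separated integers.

After 1 (delete_current): list=[5, 7, 9, 1] cursor@5
After 2 (next): list=[5, 7, 9, 1] cursor@7
After 3 (delete_current): list=[5, 9, 1] cursor@9

Answer: 5 9 1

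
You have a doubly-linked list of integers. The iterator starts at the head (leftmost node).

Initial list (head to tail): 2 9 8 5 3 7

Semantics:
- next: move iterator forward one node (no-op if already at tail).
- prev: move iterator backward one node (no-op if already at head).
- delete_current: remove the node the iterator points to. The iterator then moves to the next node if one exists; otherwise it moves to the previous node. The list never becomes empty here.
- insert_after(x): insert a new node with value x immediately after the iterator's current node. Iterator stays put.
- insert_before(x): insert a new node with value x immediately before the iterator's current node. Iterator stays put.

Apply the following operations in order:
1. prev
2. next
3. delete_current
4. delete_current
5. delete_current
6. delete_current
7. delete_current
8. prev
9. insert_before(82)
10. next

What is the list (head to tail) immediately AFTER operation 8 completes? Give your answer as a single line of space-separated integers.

Answer: 2

Derivation:
After 1 (prev): list=[2, 9, 8, 5, 3, 7] cursor@2
After 2 (next): list=[2, 9, 8, 5, 3, 7] cursor@9
After 3 (delete_current): list=[2, 8, 5, 3, 7] cursor@8
After 4 (delete_current): list=[2, 5, 3, 7] cursor@5
After 5 (delete_current): list=[2, 3, 7] cursor@3
After 6 (delete_current): list=[2, 7] cursor@7
After 7 (delete_current): list=[2] cursor@2
After 8 (prev): list=[2] cursor@2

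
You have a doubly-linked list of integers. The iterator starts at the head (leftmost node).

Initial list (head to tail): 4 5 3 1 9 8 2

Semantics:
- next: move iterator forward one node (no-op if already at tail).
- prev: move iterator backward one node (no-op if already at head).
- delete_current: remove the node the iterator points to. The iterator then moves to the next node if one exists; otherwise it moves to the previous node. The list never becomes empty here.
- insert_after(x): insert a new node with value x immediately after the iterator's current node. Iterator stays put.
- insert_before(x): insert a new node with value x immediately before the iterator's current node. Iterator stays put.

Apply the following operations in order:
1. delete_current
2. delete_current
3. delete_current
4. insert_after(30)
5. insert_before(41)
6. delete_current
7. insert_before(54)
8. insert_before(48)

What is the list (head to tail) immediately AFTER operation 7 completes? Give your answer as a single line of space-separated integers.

After 1 (delete_current): list=[5, 3, 1, 9, 8, 2] cursor@5
After 2 (delete_current): list=[3, 1, 9, 8, 2] cursor@3
After 3 (delete_current): list=[1, 9, 8, 2] cursor@1
After 4 (insert_after(30)): list=[1, 30, 9, 8, 2] cursor@1
After 5 (insert_before(41)): list=[41, 1, 30, 9, 8, 2] cursor@1
After 6 (delete_current): list=[41, 30, 9, 8, 2] cursor@30
After 7 (insert_before(54)): list=[41, 54, 30, 9, 8, 2] cursor@30

Answer: 41 54 30 9 8 2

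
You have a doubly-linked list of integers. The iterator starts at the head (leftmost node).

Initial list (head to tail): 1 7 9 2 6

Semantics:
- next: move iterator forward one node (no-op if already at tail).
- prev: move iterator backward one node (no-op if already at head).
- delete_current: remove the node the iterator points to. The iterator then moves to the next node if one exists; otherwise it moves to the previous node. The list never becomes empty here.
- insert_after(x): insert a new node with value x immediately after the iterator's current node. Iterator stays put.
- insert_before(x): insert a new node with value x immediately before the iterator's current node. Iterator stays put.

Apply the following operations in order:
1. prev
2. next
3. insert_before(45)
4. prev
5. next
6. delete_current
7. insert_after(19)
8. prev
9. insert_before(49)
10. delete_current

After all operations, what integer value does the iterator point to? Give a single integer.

After 1 (prev): list=[1, 7, 9, 2, 6] cursor@1
After 2 (next): list=[1, 7, 9, 2, 6] cursor@7
After 3 (insert_before(45)): list=[1, 45, 7, 9, 2, 6] cursor@7
After 4 (prev): list=[1, 45, 7, 9, 2, 6] cursor@45
After 5 (next): list=[1, 45, 7, 9, 2, 6] cursor@7
After 6 (delete_current): list=[1, 45, 9, 2, 6] cursor@9
After 7 (insert_after(19)): list=[1, 45, 9, 19, 2, 6] cursor@9
After 8 (prev): list=[1, 45, 9, 19, 2, 6] cursor@45
After 9 (insert_before(49)): list=[1, 49, 45, 9, 19, 2, 6] cursor@45
After 10 (delete_current): list=[1, 49, 9, 19, 2, 6] cursor@9

Answer: 9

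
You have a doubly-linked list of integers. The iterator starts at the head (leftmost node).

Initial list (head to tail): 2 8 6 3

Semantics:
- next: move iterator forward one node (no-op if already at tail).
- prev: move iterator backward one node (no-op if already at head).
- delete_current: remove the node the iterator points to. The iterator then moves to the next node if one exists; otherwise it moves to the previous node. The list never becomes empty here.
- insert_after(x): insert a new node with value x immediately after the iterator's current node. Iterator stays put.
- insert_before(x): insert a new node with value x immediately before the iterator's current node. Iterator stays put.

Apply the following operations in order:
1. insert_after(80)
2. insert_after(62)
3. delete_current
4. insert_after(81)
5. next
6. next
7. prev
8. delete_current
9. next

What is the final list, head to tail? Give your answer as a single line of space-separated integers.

Answer: 62 80 8 6 3

Derivation:
After 1 (insert_after(80)): list=[2, 80, 8, 6, 3] cursor@2
After 2 (insert_after(62)): list=[2, 62, 80, 8, 6, 3] cursor@2
After 3 (delete_current): list=[62, 80, 8, 6, 3] cursor@62
After 4 (insert_after(81)): list=[62, 81, 80, 8, 6, 3] cursor@62
After 5 (next): list=[62, 81, 80, 8, 6, 3] cursor@81
After 6 (next): list=[62, 81, 80, 8, 6, 3] cursor@80
After 7 (prev): list=[62, 81, 80, 8, 6, 3] cursor@81
After 8 (delete_current): list=[62, 80, 8, 6, 3] cursor@80
After 9 (next): list=[62, 80, 8, 6, 3] cursor@8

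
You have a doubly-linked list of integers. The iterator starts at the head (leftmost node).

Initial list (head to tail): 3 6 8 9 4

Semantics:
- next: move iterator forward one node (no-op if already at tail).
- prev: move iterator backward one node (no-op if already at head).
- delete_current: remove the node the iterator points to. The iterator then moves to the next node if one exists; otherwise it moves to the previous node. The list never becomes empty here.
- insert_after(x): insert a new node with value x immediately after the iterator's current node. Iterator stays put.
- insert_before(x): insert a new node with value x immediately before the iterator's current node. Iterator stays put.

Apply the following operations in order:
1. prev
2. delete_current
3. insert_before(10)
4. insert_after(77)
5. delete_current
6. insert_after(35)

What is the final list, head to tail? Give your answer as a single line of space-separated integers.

Answer: 10 77 35 8 9 4

Derivation:
After 1 (prev): list=[3, 6, 8, 9, 4] cursor@3
After 2 (delete_current): list=[6, 8, 9, 4] cursor@6
After 3 (insert_before(10)): list=[10, 6, 8, 9, 4] cursor@6
After 4 (insert_after(77)): list=[10, 6, 77, 8, 9, 4] cursor@6
After 5 (delete_current): list=[10, 77, 8, 9, 4] cursor@77
After 6 (insert_after(35)): list=[10, 77, 35, 8, 9, 4] cursor@77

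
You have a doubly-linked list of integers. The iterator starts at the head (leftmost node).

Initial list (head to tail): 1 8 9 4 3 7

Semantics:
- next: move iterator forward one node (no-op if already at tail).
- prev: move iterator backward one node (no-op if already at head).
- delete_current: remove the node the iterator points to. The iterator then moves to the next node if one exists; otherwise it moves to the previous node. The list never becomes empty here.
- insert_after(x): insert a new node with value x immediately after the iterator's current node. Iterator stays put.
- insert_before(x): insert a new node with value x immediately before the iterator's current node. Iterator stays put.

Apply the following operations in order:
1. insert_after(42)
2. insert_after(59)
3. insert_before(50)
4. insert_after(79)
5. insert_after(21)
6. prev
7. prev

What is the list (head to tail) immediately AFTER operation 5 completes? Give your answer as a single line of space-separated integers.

Answer: 50 1 21 79 59 42 8 9 4 3 7

Derivation:
After 1 (insert_after(42)): list=[1, 42, 8, 9, 4, 3, 7] cursor@1
After 2 (insert_after(59)): list=[1, 59, 42, 8, 9, 4, 3, 7] cursor@1
After 3 (insert_before(50)): list=[50, 1, 59, 42, 8, 9, 4, 3, 7] cursor@1
After 4 (insert_after(79)): list=[50, 1, 79, 59, 42, 8, 9, 4, 3, 7] cursor@1
After 5 (insert_after(21)): list=[50, 1, 21, 79, 59, 42, 8, 9, 4, 3, 7] cursor@1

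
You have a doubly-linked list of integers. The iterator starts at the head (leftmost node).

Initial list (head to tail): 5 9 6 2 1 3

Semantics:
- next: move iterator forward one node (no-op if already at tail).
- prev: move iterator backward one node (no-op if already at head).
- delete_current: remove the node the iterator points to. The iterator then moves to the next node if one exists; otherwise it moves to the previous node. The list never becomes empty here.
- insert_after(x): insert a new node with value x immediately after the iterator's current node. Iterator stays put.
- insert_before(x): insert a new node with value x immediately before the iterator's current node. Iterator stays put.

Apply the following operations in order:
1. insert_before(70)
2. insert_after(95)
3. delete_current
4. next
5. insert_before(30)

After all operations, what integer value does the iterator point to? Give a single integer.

After 1 (insert_before(70)): list=[70, 5, 9, 6, 2, 1, 3] cursor@5
After 2 (insert_after(95)): list=[70, 5, 95, 9, 6, 2, 1, 3] cursor@5
After 3 (delete_current): list=[70, 95, 9, 6, 2, 1, 3] cursor@95
After 4 (next): list=[70, 95, 9, 6, 2, 1, 3] cursor@9
After 5 (insert_before(30)): list=[70, 95, 30, 9, 6, 2, 1, 3] cursor@9

Answer: 9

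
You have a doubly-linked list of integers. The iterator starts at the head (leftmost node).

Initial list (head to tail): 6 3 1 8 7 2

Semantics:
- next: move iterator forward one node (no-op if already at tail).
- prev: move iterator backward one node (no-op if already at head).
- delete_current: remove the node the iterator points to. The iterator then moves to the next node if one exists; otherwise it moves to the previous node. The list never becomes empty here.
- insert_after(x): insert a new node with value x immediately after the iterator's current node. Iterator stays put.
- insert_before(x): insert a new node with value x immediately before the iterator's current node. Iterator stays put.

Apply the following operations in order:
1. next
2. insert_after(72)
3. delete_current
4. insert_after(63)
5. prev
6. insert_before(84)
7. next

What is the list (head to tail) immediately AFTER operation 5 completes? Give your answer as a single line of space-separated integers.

Answer: 6 72 63 1 8 7 2

Derivation:
After 1 (next): list=[6, 3, 1, 8, 7, 2] cursor@3
After 2 (insert_after(72)): list=[6, 3, 72, 1, 8, 7, 2] cursor@3
After 3 (delete_current): list=[6, 72, 1, 8, 7, 2] cursor@72
After 4 (insert_after(63)): list=[6, 72, 63, 1, 8, 7, 2] cursor@72
After 5 (prev): list=[6, 72, 63, 1, 8, 7, 2] cursor@6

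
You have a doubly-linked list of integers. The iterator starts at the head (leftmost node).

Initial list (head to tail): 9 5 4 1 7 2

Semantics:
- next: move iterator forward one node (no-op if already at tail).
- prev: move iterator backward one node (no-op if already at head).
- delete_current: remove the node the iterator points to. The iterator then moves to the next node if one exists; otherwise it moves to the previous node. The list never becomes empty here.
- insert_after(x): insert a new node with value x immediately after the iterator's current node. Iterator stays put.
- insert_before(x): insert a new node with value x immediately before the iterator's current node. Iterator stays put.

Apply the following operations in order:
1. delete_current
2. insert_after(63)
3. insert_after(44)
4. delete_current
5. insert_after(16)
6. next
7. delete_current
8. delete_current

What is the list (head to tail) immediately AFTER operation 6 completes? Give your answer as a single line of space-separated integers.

Answer: 44 16 63 4 1 7 2

Derivation:
After 1 (delete_current): list=[5, 4, 1, 7, 2] cursor@5
After 2 (insert_after(63)): list=[5, 63, 4, 1, 7, 2] cursor@5
After 3 (insert_after(44)): list=[5, 44, 63, 4, 1, 7, 2] cursor@5
After 4 (delete_current): list=[44, 63, 4, 1, 7, 2] cursor@44
After 5 (insert_after(16)): list=[44, 16, 63, 4, 1, 7, 2] cursor@44
After 6 (next): list=[44, 16, 63, 4, 1, 7, 2] cursor@16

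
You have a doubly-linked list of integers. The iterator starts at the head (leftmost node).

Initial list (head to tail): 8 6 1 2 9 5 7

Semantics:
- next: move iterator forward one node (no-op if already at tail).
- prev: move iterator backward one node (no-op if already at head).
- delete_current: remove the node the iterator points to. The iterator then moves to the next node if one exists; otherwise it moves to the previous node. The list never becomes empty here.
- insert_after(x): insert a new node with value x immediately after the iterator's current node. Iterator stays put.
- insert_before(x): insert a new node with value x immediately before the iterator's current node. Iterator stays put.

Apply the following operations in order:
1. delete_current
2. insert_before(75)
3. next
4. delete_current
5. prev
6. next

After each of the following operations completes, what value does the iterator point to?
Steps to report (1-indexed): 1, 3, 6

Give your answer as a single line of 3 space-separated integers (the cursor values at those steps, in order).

After 1 (delete_current): list=[6, 1, 2, 9, 5, 7] cursor@6
After 2 (insert_before(75)): list=[75, 6, 1, 2, 9, 5, 7] cursor@6
After 3 (next): list=[75, 6, 1, 2, 9, 5, 7] cursor@1
After 4 (delete_current): list=[75, 6, 2, 9, 5, 7] cursor@2
After 5 (prev): list=[75, 6, 2, 9, 5, 7] cursor@6
After 6 (next): list=[75, 6, 2, 9, 5, 7] cursor@2

Answer: 6 1 2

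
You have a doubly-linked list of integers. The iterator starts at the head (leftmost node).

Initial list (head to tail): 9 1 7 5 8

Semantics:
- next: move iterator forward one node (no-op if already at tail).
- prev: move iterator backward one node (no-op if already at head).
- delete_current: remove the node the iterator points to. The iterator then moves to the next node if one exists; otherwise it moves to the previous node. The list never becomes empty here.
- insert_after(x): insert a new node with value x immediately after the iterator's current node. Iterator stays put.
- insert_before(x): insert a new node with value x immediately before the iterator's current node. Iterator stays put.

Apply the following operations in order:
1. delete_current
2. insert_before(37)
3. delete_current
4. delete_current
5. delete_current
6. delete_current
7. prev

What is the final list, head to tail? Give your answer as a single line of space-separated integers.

After 1 (delete_current): list=[1, 7, 5, 8] cursor@1
After 2 (insert_before(37)): list=[37, 1, 7, 5, 8] cursor@1
After 3 (delete_current): list=[37, 7, 5, 8] cursor@7
After 4 (delete_current): list=[37, 5, 8] cursor@5
After 5 (delete_current): list=[37, 8] cursor@8
After 6 (delete_current): list=[37] cursor@37
After 7 (prev): list=[37] cursor@37

Answer: 37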